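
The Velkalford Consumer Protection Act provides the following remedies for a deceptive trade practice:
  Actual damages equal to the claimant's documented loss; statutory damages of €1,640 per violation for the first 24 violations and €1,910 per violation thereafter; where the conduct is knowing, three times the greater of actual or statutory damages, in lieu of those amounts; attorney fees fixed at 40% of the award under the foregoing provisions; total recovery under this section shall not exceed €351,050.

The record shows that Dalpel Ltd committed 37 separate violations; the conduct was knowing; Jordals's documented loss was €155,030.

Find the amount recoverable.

First 24 violations: 24 × €1,640 = €39,360
Remaining violations: (37 − 24) × €1,910 = €24,830
Statutory damages: €39,360 + €24,830 = €64,190
Greater of actual damages (€155,030) or statutory damages (€64,190): €155,030
Trebled: 3 × €155,030 = €465,090
Attorney fees: 40% of €465,090 = €186,036
Total before cap: €465,090 + €186,036 = €651,126
Cap at €351,050: €651,126 exceeds the cap → €351,050

€351,050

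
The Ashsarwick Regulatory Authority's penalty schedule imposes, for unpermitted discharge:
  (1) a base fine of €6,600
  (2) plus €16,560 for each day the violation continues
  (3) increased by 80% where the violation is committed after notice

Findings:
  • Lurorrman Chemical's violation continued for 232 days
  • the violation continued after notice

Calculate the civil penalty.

Per-day component: 232 × €16,560 = €3,841,920
Base plus per-day: €6,600 + €3,841,920 = €3,848,520
Enhancement: 80% of €3,848,520 = €3,078,816
Enhanced fine: €3,848,520 + €3,078,816 = €6,927,336

€6,927,336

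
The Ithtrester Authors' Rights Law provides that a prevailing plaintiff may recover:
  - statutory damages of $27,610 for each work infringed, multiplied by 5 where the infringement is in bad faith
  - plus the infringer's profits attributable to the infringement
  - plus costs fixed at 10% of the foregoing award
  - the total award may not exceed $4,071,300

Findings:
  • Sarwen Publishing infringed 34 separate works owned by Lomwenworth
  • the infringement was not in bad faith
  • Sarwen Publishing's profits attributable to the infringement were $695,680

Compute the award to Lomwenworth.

$1,797,862

Statutory damages: 34 × $27,610 = $938,740
Infringement not in bad faith: no ×5 enhancement.
Combined award: $938,740 + $695,680 = $1,634,420
Costs: 10% of $1,634,420 = $163,442
Award plus costs: $1,634,420 + $163,442 = $1,797,862
Cap at $4,071,300: $1,797,862 is within the cap, no reduction.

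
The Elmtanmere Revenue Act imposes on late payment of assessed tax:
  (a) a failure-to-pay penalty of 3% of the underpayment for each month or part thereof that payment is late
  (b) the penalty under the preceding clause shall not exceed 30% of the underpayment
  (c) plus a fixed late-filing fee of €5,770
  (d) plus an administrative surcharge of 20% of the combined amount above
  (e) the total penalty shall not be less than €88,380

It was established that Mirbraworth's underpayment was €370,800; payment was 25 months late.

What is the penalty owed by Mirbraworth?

Penalty: €140,412

Accrued rate: 3% × 25 = 75%, capped at 30% → 30%
Failure-to-pay penalty: 30% of €370,800 = €111,240
Penalty before surcharge: €111,240 + €5,770 = €117,010
Administrative surcharge: 20% of €117,010 = €23,402
Total penalty: €117,010 + €23,402 = €140,412
Minimum €88,380: €140,412 meets the minimum, no increase.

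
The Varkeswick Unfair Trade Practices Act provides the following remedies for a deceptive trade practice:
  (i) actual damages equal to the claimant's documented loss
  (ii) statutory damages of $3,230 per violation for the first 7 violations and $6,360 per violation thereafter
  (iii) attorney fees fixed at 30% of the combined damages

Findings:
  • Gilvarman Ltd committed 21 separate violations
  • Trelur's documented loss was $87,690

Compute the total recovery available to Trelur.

$259,142

First 7 violations: 7 × $3,230 = $22,610
Remaining violations: (21 − 7) × $6,360 = $89,040
Statutory damages: $22,610 + $89,040 = $111,650
Combined damages: $87,690 + $111,650 = $199,340
Attorney fees: 30% of $199,340 = $59,802
Total recovery: $199,340 + $59,802 = $259,142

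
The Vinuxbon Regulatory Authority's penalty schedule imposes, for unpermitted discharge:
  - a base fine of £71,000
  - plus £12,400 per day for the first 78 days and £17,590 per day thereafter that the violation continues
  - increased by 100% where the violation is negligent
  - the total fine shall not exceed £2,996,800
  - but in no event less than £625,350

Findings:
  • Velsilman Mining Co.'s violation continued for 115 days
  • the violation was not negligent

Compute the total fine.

£1,689,030

First 78 days: 78 × £12,400 = £967,200
Remaining days: (115 − 78) × £17,590 = £650,830
Per-day component: £967,200 + £650,830 = £1,618,030
Base plus per-day: £71,000 + £1,618,030 = £1,689,030
The violation was not negligent: no 100% increase.
Cap at £2,996,800: £1,689,030 is within the cap, no reduction.
Minimum £625,350: £1,689,030 meets the minimum, no increase.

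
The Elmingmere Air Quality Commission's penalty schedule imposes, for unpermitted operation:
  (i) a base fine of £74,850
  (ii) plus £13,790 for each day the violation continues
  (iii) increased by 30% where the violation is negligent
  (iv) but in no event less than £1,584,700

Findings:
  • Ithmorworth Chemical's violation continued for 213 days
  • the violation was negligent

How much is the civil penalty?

£3,915,756

Per-day component: 213 × £13,790 = £2,937,270
Base plus per-day: £74,850 + £2,937,270 = £3,012,120
Enhancement: 30% of £3,012,120 = £903,636
Enhanced fine: £3,012,120 + £903,636 = £3,915,756
Minimum £1,584,700: £3,915,756 meets the minimum, no increase.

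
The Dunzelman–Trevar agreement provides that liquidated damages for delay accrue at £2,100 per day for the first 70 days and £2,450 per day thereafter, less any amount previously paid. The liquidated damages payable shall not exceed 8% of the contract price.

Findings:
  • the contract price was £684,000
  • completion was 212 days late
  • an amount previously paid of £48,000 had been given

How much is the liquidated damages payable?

£54,720

First 70 days: 70 × £2,100 = £147,000
Remaining days: (212 − 70) × £2,450 = £347,900
Accrued per-day damages: £147,000 + £347,900 = £494,900
Less amount previously paid: £494,900 − £48,000 = £446,900
Cap: 8% of £684,000 = £54,720
Cap at £54,720: £446,900 exceeds the cap → £54,720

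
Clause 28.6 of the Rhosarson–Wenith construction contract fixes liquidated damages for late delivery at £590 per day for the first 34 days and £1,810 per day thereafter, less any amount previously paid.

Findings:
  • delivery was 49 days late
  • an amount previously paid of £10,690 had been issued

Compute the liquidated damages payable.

£36,520

First 34 days: 34 × £590 = £20,060
Remaining days: (49 − 34) × £1,810 = £27,150
Accrued per-day damages: £20,060 + £27,150 = £47,210
Less amount previously paid: £47,210 − £10,690 = £36,520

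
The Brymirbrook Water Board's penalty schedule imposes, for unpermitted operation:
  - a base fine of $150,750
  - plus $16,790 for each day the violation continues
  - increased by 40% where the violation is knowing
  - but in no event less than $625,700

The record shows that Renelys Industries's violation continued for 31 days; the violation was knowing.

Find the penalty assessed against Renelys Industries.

Civil penalty: $939,736

Per-day component: 31 × $16,790 = $520,490
Base plus per-day: $150,750 + $520,490 = $671,240
Enhancement: 40% of $671,240 = $268,496
Enhanced fine: $671,240 + $268,496 = $939,736
Minimum $625,700: $939,736 meets the minimum, no increase.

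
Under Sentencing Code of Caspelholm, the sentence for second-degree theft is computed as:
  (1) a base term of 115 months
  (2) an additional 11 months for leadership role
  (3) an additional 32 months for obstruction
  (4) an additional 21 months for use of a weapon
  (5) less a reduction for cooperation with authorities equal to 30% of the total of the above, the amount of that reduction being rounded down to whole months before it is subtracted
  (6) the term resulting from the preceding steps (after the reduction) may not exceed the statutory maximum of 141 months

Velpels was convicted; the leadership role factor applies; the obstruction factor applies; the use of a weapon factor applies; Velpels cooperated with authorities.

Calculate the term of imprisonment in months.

Leadership role enhancement: +11 months
Obstruction enhancement: +32 months
Use of a weapon enhancement: +21 months
Adjusted term: 115 months + 11 months + 32 months + 21 months = 179 months
Cooperation with authorities reduction: 30% of 179 months = 53 months (rounded down)
After reduction: 179 − 53 = 126 months
Cap at 141 months: 126 months is within the cap, no reduction.

Sentence: 126 months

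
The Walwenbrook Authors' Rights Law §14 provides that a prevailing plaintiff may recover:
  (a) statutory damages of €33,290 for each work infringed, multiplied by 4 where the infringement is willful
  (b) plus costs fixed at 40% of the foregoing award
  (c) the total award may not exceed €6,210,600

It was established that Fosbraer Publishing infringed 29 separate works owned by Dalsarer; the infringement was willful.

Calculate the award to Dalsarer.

€5,406,296

Statutory damages: 29 × €33,290 = €965,410
Multiplied by 4: 4 × €965,410 = €3,861,640
Costs: 40% of €3,861,640 = €1,544,656
Award plus costs: €3,861,640 + €1,544,656 = €5,406,296
Cap at €6,210,600: €5,406,296 is within the cap, no reduction.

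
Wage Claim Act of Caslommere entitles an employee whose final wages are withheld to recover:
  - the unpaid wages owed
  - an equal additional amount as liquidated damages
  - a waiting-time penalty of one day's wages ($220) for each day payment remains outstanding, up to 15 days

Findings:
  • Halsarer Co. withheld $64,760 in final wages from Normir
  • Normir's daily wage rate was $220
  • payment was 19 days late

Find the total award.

Liquidated damages (equal amount): $64,760
Penalty days: min(19, 15) = 15
Waiting-time penalty: 15 × $220 = $3,300
Total award: $64,760 + $64,760 + $3,300 = $132,820

$132,820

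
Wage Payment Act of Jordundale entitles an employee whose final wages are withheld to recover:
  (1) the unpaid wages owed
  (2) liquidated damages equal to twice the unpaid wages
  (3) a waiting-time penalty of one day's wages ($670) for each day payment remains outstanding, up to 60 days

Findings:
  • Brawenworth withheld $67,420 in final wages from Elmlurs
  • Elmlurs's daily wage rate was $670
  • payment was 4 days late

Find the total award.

Doubled: 2 × $67,420 = $134,840
Penalty days: min(4, 60) = 4
Waiting-time penalty: 4 × $670 = $2,680
Total award: $67,420 + $134,840 + $2,680 = $204,940

$204,940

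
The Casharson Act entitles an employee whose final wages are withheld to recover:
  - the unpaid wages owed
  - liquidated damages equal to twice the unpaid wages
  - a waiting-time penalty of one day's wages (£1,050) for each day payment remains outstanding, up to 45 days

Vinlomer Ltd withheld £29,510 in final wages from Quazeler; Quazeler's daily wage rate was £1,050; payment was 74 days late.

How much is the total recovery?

£135,780

Doubled: 2 × £29,510 = £59,020
Penalty days: min(74, 45) = 45
Waiting-time penalty: 45 × £1,050 = £47,250
Total award: £29,510 + £59,020 + £47,250 = £135,780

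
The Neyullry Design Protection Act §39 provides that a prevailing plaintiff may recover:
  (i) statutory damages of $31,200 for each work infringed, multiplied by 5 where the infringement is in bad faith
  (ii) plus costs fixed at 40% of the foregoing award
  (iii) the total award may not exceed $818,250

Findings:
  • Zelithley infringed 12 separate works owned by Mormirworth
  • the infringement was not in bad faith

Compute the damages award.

Statutory damages: 12 × $31,200 = $374,400
Infringement not in bad faith: no ×5 enhancement.
Costs: 40% of $374,400 = $149,760
Award plus costs: $374,400 + $149,760 = $524,160
Cap at $818,250: $524,160 is within the cap, no reduction.

$524,160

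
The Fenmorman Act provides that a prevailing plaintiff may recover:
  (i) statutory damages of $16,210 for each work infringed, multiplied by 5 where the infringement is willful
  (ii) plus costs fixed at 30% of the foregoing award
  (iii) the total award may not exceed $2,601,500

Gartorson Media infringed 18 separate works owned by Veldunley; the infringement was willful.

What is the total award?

Statutory damages: 18 × $16,210 = $291,780
Multiplied by 5: 5 × $291,780 = $1,458,900
Costs: 30% of $1,458,900 = $437,670
Award plus costs: $1,458,900 + $437,670 = $1,896,570
Cap at $2,601,500: $1,896,570 is within the cap, no reduction.

$1,896,570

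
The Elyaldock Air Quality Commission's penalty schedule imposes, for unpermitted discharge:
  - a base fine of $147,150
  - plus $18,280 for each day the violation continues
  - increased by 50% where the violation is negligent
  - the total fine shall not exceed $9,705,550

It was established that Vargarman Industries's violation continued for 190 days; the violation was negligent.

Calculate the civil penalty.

$5,430,525

Per-day component: 190 × $18,280 = $3,473,200
Base plus per-day: $147,150 + $3,473,200 = $3,620,350
Enhancement: 50% of $3,620,350 = $1,810,175
Enhanced fine: $3,620,350 + $1,810,175 = $5,430,525
Cap at $9,705,550: $5,430,525 is within the cap, no reduction.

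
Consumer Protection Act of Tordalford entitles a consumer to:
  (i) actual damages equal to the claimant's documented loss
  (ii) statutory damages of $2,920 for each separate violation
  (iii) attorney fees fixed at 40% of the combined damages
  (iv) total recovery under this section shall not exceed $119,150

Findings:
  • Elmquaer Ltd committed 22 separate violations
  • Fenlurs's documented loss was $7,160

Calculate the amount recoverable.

Total recovery: $99,960

Statutory damages: 22 × $2,920 = $64,240
Combined damages: $7,160 + $64,240 = $71,400
Attorney fees: 40% of $71,400 = $28,560
Total before cap: $71,400 + $28,560 = $99,960
Cap at $119,150: $99,960 is within the cap, no reduction.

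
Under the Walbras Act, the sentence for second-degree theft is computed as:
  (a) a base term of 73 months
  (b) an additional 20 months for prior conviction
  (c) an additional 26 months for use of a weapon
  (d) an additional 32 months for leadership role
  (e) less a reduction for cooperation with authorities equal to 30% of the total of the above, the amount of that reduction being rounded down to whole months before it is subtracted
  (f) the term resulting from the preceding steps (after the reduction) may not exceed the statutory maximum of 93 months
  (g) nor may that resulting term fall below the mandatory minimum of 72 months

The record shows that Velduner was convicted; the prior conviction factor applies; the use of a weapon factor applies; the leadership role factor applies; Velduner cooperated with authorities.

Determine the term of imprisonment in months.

93 months

Prior conviction enhancement: +20 months
Use of a weapon enhancement: +26 months
Leadership role enhancement: +32 months
Adjusted term: 73 months + 20 months + 26 months + 32 months = 151 months
Cooperation with authorities reduction: 30% of 151 months = 45 months (rounded down)
After reduction: 151 − 45 = 106 months
Cap at 93 months: 106 months exceeds the cap → 93 months
Minimum 72 months: 93 months meets the minimum, no increase.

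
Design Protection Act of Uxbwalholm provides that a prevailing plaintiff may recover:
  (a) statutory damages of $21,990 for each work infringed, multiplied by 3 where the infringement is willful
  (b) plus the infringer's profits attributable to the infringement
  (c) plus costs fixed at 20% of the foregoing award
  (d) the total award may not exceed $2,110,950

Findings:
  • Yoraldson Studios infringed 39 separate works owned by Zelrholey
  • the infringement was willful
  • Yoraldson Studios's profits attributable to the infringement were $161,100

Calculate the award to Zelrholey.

Statutory damages: 39 × $21,990 = $857,610
Trebled: 3 × $857,610 = $2,572,830
Combined award: $2,572,830 + $161,100 = $2,733,930
Costs: 20% of $2,733,930 = $546,786
Award plus costs: $2,733,930 + $546,786 = $3,280,716
Cap at $2,110,950: $3,280,716 exceeds the cap → $2,110,950

$2,110,950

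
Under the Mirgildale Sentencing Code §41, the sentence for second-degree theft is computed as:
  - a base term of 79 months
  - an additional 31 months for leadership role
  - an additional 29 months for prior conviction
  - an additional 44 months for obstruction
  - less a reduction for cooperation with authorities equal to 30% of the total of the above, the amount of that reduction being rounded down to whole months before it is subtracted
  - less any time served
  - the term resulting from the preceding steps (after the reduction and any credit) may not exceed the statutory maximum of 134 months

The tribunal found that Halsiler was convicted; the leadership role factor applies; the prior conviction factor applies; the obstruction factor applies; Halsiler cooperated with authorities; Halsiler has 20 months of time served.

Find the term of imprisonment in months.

Leadership role enhancement: +31 months
Prior conviction enhancement: +29 months
Obstruction enhancement: +44 months
Adjusted term: 79 months + 31 months + 29 months + 44 months = 183 months
Cooperation with authorities reduction: 30% of 183 months = 54 months (rounded down)
After reduction: 183 − 54 = 129 months
Less time served: 129 months − 20 months = 109 months
Cap at 134 months: 109 months is within the cap, no reduction.

109 months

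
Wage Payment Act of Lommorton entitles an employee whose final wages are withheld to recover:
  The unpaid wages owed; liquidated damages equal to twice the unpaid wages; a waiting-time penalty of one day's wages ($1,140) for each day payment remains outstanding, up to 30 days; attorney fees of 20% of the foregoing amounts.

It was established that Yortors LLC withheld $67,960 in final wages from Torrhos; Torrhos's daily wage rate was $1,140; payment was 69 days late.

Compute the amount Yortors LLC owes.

$285,696

Doubled: 2 × $67,960 = $135,920
Penalty days: min(69, 30) = 30
Waiting-time penalty: 30 × $1,140 = $34,200
Subtotal: $67,960 + $135,920 + $34,200 = $238,080
Attorney fees: 20% of $238,080 = $47,616
Total award: $238,080 + $47,616 = $285,696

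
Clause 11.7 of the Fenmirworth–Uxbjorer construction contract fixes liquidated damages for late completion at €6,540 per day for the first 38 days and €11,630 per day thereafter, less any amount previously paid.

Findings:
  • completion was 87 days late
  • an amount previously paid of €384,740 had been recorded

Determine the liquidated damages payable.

€433,650

First 38 days: 38 × €6,540 = €248,520
Remaining days: (87 − 38) × €11,630 = €569,870
Accrued per-day damages: €248,520 + €569,870 = €818,390
Less amount previously paid: €818,390 − €384,740 = €433,650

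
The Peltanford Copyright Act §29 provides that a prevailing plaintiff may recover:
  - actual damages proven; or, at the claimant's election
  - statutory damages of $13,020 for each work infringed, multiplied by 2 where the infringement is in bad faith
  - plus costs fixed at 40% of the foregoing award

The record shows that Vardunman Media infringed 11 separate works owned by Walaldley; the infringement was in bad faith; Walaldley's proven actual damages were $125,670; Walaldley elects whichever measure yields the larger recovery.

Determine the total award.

$401,016

Statutory damages: 11 × $13,020 = $143,220
Doubled: 2 × $143,220 = $286,440
Greater of actual damages ($125,670) or enhanced statutory damages ($286,440): $286,440
Costs: 40% of $286,440 = $114,576
Award plus costs: $286,440 + $114,576 = $401,016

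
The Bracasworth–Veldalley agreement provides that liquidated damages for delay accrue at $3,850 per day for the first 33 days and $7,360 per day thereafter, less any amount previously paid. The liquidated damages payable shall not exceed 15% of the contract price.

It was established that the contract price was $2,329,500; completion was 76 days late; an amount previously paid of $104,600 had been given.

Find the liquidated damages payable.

First 33 days: 33 × $3,850 = $127,050
Remaining days: (76 − 33) × $7,360 = $316,480
Accrued per-day damages: $127,050 + $316,480 = $443,530
Less amount previously paid: $443,530 − $104,600 = $338,930
Cap: 15% of $2,329,500 = $349,425
Cap at $349,425: $338,930 is within the cap, no reduction.

$338,930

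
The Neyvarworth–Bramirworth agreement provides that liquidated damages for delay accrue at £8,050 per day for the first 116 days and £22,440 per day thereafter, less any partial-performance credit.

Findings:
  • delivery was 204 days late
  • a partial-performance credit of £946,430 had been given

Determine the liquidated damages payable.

£1,962,090

First 116 days: 116 × £8,050 = £933,800
Remaining days: (204 − 116) × £22,440 = £1,974,720
Accrued per-day damages: £933,800 + £1,974,720 = £2,908,520
Less partial-performance credit: £2,908,520 − £946,430 = £1,962,090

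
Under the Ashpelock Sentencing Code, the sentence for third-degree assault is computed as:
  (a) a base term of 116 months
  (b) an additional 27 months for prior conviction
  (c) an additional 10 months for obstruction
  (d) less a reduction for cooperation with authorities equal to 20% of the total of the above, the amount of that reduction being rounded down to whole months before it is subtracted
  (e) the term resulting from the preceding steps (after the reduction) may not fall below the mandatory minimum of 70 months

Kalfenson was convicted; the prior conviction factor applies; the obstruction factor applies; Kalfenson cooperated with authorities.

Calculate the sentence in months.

Prior conviction enhancement: +27 months
Obstruction enhancement: +10 months
Adjusted term: 116 months + 27 months + 10 months = 153 months
Cooperation with authorities reduction: 20% of 153 months = 30 months (rounded down)
After reduction: 153 − 30 = 123 months
Minimum 70 months: 123 months meets the minimum, no increase.

123 months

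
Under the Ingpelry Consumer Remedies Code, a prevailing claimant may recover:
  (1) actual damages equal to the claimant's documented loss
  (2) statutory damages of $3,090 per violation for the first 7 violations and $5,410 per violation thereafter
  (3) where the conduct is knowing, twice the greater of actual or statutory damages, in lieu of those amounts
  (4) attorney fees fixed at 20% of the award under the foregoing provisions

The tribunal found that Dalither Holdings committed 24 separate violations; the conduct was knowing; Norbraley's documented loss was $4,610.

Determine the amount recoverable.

First 7 violations: 7 × $3,090 = $21,630
Remaining violations: (24 − 7) × $5,410 = $91,970
Statutory damages: $21,630 + $91,970 = $113,600
Greater of actual damages ($4,610) or statutory damages ($113,600): $113,600
Doubled: 2 × $113,600 = $227,200
Attorney fees: 20% of $227,200 = $45,440
Total recovery: $227,200 + $45,440 = $272,640

$272,640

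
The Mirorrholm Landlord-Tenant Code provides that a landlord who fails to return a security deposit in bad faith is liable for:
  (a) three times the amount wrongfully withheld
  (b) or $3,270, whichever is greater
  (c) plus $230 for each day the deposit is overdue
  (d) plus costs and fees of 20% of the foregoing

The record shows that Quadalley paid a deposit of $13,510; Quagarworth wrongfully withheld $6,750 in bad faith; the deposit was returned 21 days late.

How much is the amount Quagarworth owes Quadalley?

Recovery: $30,096

Trebled: 3 × $6,750 = $20,250
Minimum $3,270: $20,250 meets the minimum, no increase.
Late-return penalty: 21 × $230 = $4,830
Damages plus late penalty: $20,250 + $4,830 = $25,080
Costs and fees: 20% of $25,080 = $5,016
Total recovery: $25,080 + $5,016 = $30,096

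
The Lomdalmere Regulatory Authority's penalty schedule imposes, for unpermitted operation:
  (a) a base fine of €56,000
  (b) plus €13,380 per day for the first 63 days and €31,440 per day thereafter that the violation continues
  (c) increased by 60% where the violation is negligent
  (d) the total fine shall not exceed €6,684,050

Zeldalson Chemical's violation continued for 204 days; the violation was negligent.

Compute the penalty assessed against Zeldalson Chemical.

First 63 days: 63 × €13,380 = €842,940
Remaining days: (204 − 63) × €31,440 = €4,433,040
Per-day component: €842,940 + €4,433,040 = €5,275,980
Base plus per-day: €56,000 + €5,275,980 = €5,331,980
Enhancement: 60% of €5,331,980 = €3,199,188
Enhanced fine: €5,331,980 + €3,199,188 = €8,531,168
Cap at €6,684,050: €8,531,168 exceeds the cap → €6,684,050

Civil penalty: €6,684,050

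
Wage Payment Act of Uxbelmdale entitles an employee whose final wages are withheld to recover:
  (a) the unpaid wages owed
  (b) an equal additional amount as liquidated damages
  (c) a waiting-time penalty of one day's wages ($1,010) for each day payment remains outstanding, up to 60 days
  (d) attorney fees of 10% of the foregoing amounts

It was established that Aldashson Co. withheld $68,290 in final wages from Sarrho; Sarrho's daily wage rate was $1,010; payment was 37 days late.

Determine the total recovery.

$191,345

Liquidated damages (equal amount): $68,290
Penalty days: min(37, 60) = 37
Waiting-time penalty: 37 × $1,010 = $37,370
Subtotal: $68,290 + $68,290 + $37,370 = $173,950
Attorney fees: 10% of $173,950 = $17,395
Total award: $173,950 + $17,395 = $191,345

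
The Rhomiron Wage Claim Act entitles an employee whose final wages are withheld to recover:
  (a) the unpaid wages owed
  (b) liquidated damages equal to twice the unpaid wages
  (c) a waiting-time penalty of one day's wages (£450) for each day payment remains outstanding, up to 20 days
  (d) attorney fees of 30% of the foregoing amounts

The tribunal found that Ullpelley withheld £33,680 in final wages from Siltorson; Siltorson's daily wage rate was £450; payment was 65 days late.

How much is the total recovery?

Doubled: 2 × £33,680 = £67,360
Penalty days: min(65, 20) = 20
Waiting-time penalty: 20 × £450 = £9,000
Subtotal: £33,680 + £67,360 + £9,000 = £110,040
Attorney fees: 30% of £110,040 = £33,012
Total award: £110,040 + £33,012 = £143,052

Total award: £143,052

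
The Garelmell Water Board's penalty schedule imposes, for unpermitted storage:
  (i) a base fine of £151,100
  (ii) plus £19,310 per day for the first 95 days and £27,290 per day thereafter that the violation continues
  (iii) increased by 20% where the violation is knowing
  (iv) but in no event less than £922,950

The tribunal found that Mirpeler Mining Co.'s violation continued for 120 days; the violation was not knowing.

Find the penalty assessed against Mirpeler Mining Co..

First 95 days: 95 × £19,310 = £1,834,450
Remaining days: (120 − 95) × £27,290 = £682,250
Per-day component: £1,834,450 + £682,250 = £2,516,700
Base plus per-day: £151,100 + £2,516,700 = £2,667,800
The violation was not knowing: no 20% increase.
Minimum £922,950: £2,667,800 meets the minimum, no increase.

£2,667,800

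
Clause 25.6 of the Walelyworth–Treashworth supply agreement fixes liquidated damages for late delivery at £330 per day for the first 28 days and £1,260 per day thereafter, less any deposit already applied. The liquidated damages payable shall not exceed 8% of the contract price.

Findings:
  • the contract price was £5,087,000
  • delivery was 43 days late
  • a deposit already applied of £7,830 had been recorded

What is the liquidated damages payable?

First 28 days: 28 × £330 = £9,240
Remaining days: (43 − 28) × £1,260 = £18,900
Accrued per-day damages: £9,240 + £18,900 = £28,140
Less deposit already applied: £28,140 − £7,830 = £20,310
Cap: 8% of £5,087,000 = £406,960
Cap at £406,960: £20,310 is within the cap, no reduction.

£20,310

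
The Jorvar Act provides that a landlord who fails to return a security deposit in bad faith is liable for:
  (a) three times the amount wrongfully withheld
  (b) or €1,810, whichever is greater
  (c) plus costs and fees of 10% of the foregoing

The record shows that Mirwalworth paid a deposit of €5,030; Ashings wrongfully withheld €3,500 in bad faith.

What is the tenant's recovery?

Trebled: 3 × €3,500 = €10,500
Minimum €1,810: €10,500 meets the minimum, no increase.
Costs and fees: 10% of €10,500 = €1,050
Total recovery: €10,500 + €1,050 = €11,550

€11,550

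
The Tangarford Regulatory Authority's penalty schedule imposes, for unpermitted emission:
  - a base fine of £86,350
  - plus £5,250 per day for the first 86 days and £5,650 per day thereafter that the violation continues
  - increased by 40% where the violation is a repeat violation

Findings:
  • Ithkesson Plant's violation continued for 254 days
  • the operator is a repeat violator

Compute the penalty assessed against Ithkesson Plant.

Civil penalty: £2,081,870

First 86 days: 86 × £5,250 = £451,500
Remaining days: (254 − 86) × £5,650 = £949,200
Per-day component: £451,500 + £949,200 = £1,400,700
Base plus per-day: £86,350 + £1,400,700 = £1,487,050
Enhancement: 40% of £1,487,050 = £594,820
Enhanced fine: £1,487,050 + £594,820 = £2,081,870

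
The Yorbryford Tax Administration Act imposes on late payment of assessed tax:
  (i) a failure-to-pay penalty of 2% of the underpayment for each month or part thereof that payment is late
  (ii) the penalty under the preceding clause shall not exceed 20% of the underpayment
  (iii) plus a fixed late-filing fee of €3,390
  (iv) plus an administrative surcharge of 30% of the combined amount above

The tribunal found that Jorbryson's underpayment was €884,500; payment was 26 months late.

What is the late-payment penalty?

Penalty: €234,377

Accrued rate: 2% × 26 = 52%, capped at 20% → 20%
Failure-to-pay penalty: 20% of €884,500 = €176,900
Penalty before surcharge: €176,900 + €3,390 = €180,290
Administrative surcharge: 30% of €180,290 = €54,087
Total penalty: €180,290 + €54,087 = €234,377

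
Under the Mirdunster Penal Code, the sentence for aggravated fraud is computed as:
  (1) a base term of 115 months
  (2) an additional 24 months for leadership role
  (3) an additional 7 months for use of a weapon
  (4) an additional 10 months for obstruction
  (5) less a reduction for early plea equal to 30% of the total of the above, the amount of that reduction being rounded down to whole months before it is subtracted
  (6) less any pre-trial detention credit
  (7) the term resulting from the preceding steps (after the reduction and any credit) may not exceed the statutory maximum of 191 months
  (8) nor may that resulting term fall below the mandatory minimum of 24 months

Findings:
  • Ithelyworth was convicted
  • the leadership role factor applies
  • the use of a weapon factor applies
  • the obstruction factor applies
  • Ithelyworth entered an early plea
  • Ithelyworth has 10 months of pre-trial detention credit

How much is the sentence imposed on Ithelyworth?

Leadership role enhancement: +24 months
Use of a weapon enhancement: +7 months
Obstruction enhancement: +10 months
Adjusted term: 115 months + 24 months + 7 months + 10 months = 156 months
Early plea reduction: 30% of 156 months = 46 months (rounded down)
After reduction: 156 − 46 = 110 months
Less pre-trial detention credit: 110 months − 10 months = 100 months
Cap at 191 months: 100 months is within the cap, no reduction.
Minimum 24 months: 100 months meets the minimum, no increase.

100 months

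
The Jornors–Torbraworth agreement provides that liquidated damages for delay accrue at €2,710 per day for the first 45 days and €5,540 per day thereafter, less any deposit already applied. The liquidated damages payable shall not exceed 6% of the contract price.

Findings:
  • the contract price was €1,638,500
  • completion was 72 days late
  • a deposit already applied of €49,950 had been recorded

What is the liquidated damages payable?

€98,310

First 45 days: 45 × €2,710 = €121,950
Remaining days: (72 − 45) × €5,540 = €149,580
Accrued per-day damages: €121,950 + €149,580 = €271,530
Less deposit already applied: €271,530 − €49,950 = €221,580
Cap: 6% of €1,638,500 = €98,310
Cap at €98,310: €221,580 exceeds the cap → €98,310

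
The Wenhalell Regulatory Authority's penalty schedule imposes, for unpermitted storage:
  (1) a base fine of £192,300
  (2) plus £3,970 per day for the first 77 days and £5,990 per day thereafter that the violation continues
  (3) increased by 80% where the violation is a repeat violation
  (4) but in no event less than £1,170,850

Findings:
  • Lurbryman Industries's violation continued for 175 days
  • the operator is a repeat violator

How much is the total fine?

£1,953,018

First 77 days: 77 × £3,970 = £305,690
Remaining days: (175 − 77) × £5,990 = £587,020
Per-day component: £305,690 + £587,020 = £892,710
Base plus per-day: £192,300 + £892,710 = £1,085,010
Enhancement: 80% of £1,085,010 = £868,008
Enhanced fine: £1,085,010 + £868,008 = £1,953,018
Minimum £1,170,850: £1,953,018 meets the minimum, no increase.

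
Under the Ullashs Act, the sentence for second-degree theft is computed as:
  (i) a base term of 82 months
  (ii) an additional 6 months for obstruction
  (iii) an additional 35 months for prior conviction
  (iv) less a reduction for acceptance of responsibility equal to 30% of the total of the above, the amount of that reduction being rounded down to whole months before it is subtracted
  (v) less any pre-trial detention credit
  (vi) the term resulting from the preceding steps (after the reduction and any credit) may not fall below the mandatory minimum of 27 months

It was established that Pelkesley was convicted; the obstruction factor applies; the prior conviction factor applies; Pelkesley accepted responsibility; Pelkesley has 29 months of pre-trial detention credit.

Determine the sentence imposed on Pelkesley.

Obstruction enhancement: +6 months
Prior conviction enhancement: +35 months
Adjusted term: 82 months + 6 months + 35 months = 123 months
Acceptance of responsibility reduction: 30% of 123 months = 36 months (rounded down)
After reduction: 123 − 36 = 87 months
Less pre-trial detention credit: 87 months − 29 months = 58 months
Minimum 27 months: 58 months meets the minimum, no increase.

58 months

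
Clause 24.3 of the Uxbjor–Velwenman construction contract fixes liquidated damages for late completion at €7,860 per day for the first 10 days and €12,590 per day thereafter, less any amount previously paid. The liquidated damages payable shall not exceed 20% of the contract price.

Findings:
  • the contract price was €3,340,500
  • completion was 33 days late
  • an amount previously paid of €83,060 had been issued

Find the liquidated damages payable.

First 10 days: 10 × €7,860 = €78,600
Remaining days: (33 − 10) × €12,590 = €289,570
Accrued per-day damages: €78,600 + €289,570 = €368,170
Less amount previously paid: €368,170 − €83,060 = €285,110
Cap: 20% of €3,340,500 = €668,100
Cap at €668,100: €285,110 is within the cap, no reduction.

€285,110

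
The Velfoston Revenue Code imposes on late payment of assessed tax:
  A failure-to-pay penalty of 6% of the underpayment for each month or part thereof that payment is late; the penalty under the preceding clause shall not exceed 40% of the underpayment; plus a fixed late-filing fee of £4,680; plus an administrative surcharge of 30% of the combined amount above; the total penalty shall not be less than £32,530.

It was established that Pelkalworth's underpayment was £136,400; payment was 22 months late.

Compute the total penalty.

Accrued rate: 6% × 22 = 132%, capped at 40% → 40%
Failure-to-pay penalty: 40% of £136,400 = £54,560
Penalty before surcharge: £54,560 + £4,680 = £59,240
Administrative surcharge: 30% of £59,240 = £17,772
Total penalty: £59,240 + £17,772 = £77,012
Minimum £32,530: £77,012 meets the minimum, no increase.

£77,012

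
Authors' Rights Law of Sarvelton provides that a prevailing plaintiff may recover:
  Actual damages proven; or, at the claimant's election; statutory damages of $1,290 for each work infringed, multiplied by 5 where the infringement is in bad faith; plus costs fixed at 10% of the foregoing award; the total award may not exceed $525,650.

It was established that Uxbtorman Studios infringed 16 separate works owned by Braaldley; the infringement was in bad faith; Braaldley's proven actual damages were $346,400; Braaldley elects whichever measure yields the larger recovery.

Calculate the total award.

Statutory damages: 16 × $1,290 = $20,640
Multiplied by 5: 5 × $20,640 = $103,200
Greater of actual damages ($346,400) or enhanced statutory damages ($103,200): $346,400
Costs: 10% of $346,400 = $34,640
Award plus costs: $346,400 + $34,640 = $381,040
Cap at $525,650: $381,040 is within the cap, no reduction.

$381,040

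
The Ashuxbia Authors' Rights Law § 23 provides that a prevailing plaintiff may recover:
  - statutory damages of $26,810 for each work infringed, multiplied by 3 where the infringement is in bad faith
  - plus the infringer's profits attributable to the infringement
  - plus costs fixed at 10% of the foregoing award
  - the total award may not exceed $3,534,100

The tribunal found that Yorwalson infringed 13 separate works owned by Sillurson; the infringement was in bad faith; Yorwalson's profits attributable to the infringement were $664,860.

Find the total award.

Statutory damages: 13 × $26,810 = $348,530
Trebled: 3 × $348,530 = $1,045,590
Combined award: $1,045,590 + $664,860 = $1,710,450
Costs: 10% of $1,710,450 = $171,045
Award plus costs: $1,710,450 + $171,045 = $1,881,495
Cap at $3,534,100: $1,881,495 is within the cap, no reduction.

Award: $1,881,495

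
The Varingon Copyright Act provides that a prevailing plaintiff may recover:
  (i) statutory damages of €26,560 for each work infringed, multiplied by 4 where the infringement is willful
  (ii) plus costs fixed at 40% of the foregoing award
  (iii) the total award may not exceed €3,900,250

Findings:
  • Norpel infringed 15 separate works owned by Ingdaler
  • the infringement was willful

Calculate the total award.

Statutory damages: 15 × €26,560 = €398,400
Multiplied by 4: 4 × €398,400 = €1,593,600
Costs: 40% of €1,593,600 = €637,440
Award plus costs: €1,593,600 + €637,440 = €2,231,040
Cap at €3,900,250: €2,231,040 is within the cap, no reduction.

€2,231,040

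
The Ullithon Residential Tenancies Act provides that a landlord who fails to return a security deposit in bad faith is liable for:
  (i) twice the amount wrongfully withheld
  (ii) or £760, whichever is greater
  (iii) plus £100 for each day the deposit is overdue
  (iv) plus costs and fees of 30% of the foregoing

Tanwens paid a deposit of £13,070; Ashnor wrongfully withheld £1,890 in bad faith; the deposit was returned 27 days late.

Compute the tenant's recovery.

Doubled: 2 × £1,890 = £3,780
Minimum £760: £3,780 meets the minimum, no increase.
Late-return penalty: 27 × £100 = £2,700
Damages plus late penalty: £3,780 + £2,700 = £6,480
Costs and fees: 30% of £6,480 = £1,944
Total recovery: £6,480 + £1,944 = £8,424

£8,424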